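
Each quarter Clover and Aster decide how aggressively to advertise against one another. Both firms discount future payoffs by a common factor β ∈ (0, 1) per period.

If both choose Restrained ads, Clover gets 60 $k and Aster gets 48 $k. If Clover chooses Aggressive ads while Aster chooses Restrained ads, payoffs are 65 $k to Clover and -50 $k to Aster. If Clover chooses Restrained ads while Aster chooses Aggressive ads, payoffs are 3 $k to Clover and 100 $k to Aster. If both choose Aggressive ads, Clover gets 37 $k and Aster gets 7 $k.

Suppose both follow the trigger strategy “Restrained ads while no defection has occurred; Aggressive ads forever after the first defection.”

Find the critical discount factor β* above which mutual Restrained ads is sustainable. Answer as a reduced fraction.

52/93

Clover: cooperation gives 60 each period; deviation gives 65 once then 37 forever.
  60/(1−β) ≥ 65 + 37β/(1−β) ⇒ β ≥ 5/28.
Aster: cooperation gives 48 each period; deviation gives 100 once then 7 forever.
  β ≥ 52/93.
Both must hold, so the binding constraint is Aster's: β ≥ 52/93.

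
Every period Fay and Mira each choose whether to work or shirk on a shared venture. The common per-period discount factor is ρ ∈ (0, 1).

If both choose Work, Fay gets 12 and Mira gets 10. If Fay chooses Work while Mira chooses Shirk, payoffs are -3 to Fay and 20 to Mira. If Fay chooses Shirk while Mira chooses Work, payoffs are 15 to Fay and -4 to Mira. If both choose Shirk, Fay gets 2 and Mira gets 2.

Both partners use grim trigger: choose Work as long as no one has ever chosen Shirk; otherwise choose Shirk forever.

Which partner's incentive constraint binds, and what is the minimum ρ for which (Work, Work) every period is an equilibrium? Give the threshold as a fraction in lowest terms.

Mira; ρ ≥ 5/9

For Fay: deviation gain 15−12 = 3, per-period punishment loss 12−2 = 10. IC gives ρ ≥ 3/13.
For Mira: gain 10, loss 8 per period, so ρ ≥ 10/18 = 5/9.
The tighter constraint is Mira's, so cooperation needs ρ ≥ 5/9.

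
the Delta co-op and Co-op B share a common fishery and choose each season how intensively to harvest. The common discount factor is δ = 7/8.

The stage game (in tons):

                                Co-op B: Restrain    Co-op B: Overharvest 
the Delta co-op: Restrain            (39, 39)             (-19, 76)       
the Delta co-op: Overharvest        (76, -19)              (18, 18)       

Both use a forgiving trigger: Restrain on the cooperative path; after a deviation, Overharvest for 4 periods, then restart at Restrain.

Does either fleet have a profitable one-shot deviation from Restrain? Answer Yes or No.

No

A one-shot deviation gives 76 now, then 18 for 4 periods, then back to 39.
Gain from deviating: (76−39) today; loss: (39−18) in each of the next 4 periods.
No-deviation condition: (39−18)(δ+…+δ^4) ≥ 76−39, i.e. δ+…+δ^4 ≥ 37/21.
At δ = 7/8: δ+…+δ^4 = 2.8967 ≥ 1.7619.
So cooperation is sustainable.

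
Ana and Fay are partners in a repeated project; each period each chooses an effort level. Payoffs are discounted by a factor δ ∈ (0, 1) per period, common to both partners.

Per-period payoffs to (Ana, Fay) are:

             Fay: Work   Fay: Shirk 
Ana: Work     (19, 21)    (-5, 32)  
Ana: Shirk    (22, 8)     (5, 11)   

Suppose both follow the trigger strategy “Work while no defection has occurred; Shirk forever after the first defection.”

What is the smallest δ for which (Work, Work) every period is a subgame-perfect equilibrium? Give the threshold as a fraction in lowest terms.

Ana's threshold: (22−19)/(22−5) = 3/17.
Fay's threshold: (32−21)/(32−11) = 11/21.
3/17 < 11/21, so Fay binds and δ* = 11/21.

11/21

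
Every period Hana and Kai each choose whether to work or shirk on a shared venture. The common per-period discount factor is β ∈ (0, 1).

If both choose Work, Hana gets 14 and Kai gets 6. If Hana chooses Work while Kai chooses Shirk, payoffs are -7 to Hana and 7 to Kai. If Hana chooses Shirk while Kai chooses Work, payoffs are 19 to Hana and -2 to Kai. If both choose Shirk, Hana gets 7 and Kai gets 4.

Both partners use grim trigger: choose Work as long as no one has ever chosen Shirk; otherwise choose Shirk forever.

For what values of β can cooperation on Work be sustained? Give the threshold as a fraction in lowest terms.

5/12

For Hana: deviation gain 19−14 = 5, per-period punishment loss 14−7 = 7. IC gives β ≥ 5/12.
For Kai: gain 1, loss 2 per period, so β ≥ 1/3.
The tighter constraint is Hana's, so cooperation needs β ≥ 5/12.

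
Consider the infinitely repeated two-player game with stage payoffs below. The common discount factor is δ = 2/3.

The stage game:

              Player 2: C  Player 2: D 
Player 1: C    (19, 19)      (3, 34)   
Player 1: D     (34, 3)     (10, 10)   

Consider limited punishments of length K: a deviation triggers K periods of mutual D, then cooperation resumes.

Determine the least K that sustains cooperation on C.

5

No profitable deviation requires (19−10)(δ+…+δ^K) ≥ 34−19, i.e. δ+…+δ^K ≥ 5/3 ≈ 1.6667.
With δ = 2/3, the partial sums are K=1: 0.6667, K=2: 1.1111, K=3: 1.4074, K=4: 1.6049, K=5: 1.7366.
K = 5 is the first length at which the sum reaches 1.6667.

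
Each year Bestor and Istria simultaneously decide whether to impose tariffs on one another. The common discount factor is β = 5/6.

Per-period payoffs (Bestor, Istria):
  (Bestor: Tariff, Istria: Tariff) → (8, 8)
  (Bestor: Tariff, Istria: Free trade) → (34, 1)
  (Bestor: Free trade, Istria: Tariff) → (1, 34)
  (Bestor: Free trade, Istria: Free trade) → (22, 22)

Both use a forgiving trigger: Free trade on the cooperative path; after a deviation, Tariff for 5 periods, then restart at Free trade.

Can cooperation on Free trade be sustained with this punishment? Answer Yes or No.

Yes

A one-shot deviation gives 34 now, then 8 for 5 periods, then back to 22.
Gain from deviating: (34−22) today; loss: (22−8) in each of the next 5 periods.
No-deviation condition: (22−8)(β+…+β^5) ≥ 34−22, i.e. β+…+β^5 ≥ 6/7.
At β = 5/6: β+…+β^5 = 2.9906 ≥ 0.8571.
So cooperation is sustainable.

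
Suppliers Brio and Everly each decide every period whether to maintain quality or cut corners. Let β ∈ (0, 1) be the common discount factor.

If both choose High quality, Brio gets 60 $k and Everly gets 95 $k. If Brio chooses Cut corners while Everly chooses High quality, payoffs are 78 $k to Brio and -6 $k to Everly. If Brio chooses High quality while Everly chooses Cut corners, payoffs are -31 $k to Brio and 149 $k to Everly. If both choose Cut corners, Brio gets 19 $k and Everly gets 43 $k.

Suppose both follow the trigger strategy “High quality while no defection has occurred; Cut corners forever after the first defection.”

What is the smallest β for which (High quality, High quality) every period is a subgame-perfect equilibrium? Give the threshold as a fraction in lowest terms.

Brio's threshold: (78−60)/(78−19) = 18/59.
Everly's threshold: (149−95)/(149−43) = 27/53.
18/59 < 27/53, so Everly binds and β* = 27/53.

27/53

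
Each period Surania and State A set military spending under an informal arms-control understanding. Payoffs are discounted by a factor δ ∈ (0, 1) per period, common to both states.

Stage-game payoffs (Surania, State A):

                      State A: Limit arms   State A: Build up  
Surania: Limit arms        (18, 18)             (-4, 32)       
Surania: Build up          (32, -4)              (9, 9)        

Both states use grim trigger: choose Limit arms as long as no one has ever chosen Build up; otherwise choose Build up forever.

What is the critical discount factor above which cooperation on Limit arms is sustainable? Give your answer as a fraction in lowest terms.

14/23

18/(1−δ) ≥ 32 + 9δ/(1−δ)
18 ≥ 32 − 23δ
δ ≥ 14/23.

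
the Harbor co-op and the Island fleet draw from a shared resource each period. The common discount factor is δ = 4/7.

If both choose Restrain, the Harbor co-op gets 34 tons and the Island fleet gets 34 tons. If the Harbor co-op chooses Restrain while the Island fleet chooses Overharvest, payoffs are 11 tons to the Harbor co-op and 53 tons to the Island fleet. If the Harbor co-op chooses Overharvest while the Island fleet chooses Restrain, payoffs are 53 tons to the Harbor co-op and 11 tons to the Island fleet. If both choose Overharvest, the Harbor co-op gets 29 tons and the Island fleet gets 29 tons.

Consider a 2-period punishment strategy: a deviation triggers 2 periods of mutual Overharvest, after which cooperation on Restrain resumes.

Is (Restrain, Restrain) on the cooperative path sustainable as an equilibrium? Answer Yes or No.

No

IC: δ+…+δ^2 ≥ (53−34)/(34−29) = 19/5.
At δ = 4/7: partial sum = 0.8980 < 3.8000. Cooperation not sustainable.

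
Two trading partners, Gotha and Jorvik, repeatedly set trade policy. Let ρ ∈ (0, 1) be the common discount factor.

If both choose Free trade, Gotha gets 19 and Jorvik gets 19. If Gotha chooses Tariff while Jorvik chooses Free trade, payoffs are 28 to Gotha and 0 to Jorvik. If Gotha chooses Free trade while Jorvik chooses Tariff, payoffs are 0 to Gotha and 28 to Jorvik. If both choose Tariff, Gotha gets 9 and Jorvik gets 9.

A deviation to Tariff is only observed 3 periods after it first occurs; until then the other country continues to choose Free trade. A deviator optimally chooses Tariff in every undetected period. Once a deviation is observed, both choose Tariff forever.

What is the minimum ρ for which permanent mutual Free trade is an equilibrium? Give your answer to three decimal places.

The best deviation is to choose Tariff for all 3 undetected periods, earning 28 each, then 9 forever once detected.
Deviation value: 28(1−ρ^3)/(1−ρ) + 9ρ^3/(1−ρ); cooperation value: 19/(1−ρ).
IC: 19 ≥ 28(1−ρ^3) + 9ρ^3 = 28 − 19ρ^3.
So ρ^3 ≥ 9/19, giving ρ ≥ (9/19)^(1/3) ≈ 0.780.

0.780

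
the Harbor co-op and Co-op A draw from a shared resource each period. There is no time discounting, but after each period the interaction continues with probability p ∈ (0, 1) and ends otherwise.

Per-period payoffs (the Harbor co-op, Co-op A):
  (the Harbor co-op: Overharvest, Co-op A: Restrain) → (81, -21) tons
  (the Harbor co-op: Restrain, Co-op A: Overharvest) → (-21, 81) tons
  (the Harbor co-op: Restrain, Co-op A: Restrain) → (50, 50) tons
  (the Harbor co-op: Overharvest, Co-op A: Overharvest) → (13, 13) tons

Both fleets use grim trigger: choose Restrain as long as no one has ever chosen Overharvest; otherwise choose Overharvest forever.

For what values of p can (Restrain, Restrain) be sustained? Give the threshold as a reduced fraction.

31/68

Expected cooperation value is 50 + p·50 + p²·50 + … = 50/(1−p); deviation gives 81 + p·13/(1−p).
50 ≥ 81(1−p) + 13p ⇒ 68p ≥ 31 ⇒ p ≥ 31/68.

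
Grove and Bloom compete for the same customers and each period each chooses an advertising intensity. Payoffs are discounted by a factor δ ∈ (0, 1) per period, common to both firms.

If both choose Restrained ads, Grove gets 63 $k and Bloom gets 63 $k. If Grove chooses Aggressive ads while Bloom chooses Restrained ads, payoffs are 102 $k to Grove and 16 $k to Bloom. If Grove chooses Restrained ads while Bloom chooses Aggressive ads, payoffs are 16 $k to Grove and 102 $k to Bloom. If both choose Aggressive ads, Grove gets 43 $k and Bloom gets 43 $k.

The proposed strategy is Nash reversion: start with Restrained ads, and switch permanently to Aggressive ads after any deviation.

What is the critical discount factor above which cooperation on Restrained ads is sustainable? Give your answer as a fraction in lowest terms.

39/59

Cooperation forever yields 63 each period: 63/(1−δ).
Deviating yields 102 once, then 43 forever: 102 + 43δ/(1−δ).
No profitable deviation requires 63/(1−δ) ≥ 102 + 43δ/(1−δ).
Multiplying by (1−δ): 63 ≥ 102(1−δ) + 43δ = 102 − 59δ.
So 59δ ≥ 39, i.e. δ ≥ 39/59.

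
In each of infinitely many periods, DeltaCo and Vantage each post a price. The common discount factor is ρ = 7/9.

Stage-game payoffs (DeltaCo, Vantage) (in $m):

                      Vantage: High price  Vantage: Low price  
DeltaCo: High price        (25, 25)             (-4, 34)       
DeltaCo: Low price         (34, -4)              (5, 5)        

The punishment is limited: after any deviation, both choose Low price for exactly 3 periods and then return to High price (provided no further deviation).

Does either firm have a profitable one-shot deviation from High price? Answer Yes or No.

Comparing payoff streams over the 4 periods until play realigns: cooperate → 25(1+ρ+…+ρ^3); deviate → 34 + 5(ρ+…+ρ^3).
Cooperation is sustained iff (25−5)(ρ+…+ρ^3) ≥ 34−25.
ρ+…+ρ^3 = 7/9·(1−(7/9)^3)/(1−7/9) = 1.8532, and (34−25)/(25−5) = 0.4500.
1.8532 ≥ 0.4500, so cooperation is sustainable.

No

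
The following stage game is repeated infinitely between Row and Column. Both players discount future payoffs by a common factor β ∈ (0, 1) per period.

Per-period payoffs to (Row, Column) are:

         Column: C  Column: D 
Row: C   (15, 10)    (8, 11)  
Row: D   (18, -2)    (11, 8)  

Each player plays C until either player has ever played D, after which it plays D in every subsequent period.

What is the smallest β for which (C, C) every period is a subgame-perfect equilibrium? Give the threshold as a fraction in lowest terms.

3/7

For Row: deviation gain 18−15 = 3, per-period punishment loss 15−11 = 4. IC gives β ≥ 3/7.
For Column: gain 1, loss 2 per period, so β ≥ 1/3.
The tighter constraint is Row's, so cooperation needs β ≥ 3/7.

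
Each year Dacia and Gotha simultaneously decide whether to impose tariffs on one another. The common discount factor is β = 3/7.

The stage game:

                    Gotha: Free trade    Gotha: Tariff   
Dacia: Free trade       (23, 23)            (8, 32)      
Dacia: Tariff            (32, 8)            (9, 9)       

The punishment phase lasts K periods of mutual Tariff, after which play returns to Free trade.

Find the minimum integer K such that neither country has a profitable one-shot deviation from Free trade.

3

Need Σ_{k=1}^{K} β^k ≥ (32−23)/(23−9) = 0.6429 at β = 3/7.
At K = 2 the sum is 0.6122 < 0.6429; at K = 3 it is 0.6910 ≥ 0.6429.
So the minimum punishment length is K = 3.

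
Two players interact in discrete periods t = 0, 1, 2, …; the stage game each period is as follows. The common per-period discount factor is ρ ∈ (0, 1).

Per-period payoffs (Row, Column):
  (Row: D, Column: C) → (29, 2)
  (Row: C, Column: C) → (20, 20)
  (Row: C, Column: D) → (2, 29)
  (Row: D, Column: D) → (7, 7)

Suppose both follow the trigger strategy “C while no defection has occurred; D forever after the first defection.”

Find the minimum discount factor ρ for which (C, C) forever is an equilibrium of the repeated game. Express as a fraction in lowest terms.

Cooperation forever yields 20 each period: 20/(1−ρ).
Deviating yields 29 once, then 7 forever: 29 + 7ρ/(1−ρ).
No profitable deviation requires 20/(1−ρ) ≥ 29 + 7ρ/(1−ρ).
Multiplying by (1−ρ): 20 ≥ 29(1−ρ) + 7ρ = 29 − 22ρ.
So 22ρ ≥ 9, i.e. ρ ≥ 9/22.

9/22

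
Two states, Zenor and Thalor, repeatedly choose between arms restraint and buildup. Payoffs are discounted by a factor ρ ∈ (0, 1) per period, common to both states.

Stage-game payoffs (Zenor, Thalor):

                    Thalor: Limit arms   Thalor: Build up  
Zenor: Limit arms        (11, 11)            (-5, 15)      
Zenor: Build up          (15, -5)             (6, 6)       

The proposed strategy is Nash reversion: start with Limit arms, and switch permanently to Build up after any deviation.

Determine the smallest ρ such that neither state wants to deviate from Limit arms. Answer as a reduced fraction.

Cooperation forever yields 11 each period: 11/(1−ρ).
Deviating yields 15 once, then 6 forever: 15 + 6ρ/(1−ρ).
No profitable deviation requires 11/(1−ρ) ≥ 15 + 6ρ/(1−ρ).
Multiplying by (1−ρ): 11 ≥ 15(1−ρ) + 6ρ = 15 − 9ρ.
So 9ρ ≥ 4, i.e. ρ ≥ 4/9.

4/9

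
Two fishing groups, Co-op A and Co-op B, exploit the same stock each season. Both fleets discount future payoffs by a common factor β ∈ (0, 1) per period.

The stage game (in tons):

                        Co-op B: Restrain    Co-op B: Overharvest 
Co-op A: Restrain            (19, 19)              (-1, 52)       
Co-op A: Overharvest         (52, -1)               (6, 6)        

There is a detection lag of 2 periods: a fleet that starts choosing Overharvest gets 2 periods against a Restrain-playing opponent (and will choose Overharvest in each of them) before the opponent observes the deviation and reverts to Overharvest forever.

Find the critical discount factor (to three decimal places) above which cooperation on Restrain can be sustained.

0.847

A deviator earns 52 for 2 periods, then 6 forever; cooperating earns 19 forever. Multiplying the IC by (1−β):
19 ≥ 52(1−β^2) + 6β^2, so 46·β^2 ≥ 33 and β^2 ≥ 33/46.
β ≥ (33/46)^(1/2) ≈ 0.847.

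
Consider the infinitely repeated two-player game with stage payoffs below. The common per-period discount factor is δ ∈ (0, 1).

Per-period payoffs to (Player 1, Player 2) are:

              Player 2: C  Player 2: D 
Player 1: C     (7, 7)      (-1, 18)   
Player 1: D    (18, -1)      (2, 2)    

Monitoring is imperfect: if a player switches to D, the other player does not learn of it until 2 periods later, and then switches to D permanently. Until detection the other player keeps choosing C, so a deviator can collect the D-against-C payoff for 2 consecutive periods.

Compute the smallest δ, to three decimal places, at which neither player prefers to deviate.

0.829

The best deviation is to choose D for all 2 undetected periods, earning 18 each, then 2 forever once detected.
Deviation value: 18(1−δ^2)/(1−δ) + 2δ^2/(1−δ); cooperation value: 7/(1−δ).
IC: 7 ≥ 18(1−δ^2) + 2δ^2 = 18 − 16δ^2.
So δ^2 ≥ 11/16, giving δ ≥ (11/16)^(1/2) ≈ 0.829.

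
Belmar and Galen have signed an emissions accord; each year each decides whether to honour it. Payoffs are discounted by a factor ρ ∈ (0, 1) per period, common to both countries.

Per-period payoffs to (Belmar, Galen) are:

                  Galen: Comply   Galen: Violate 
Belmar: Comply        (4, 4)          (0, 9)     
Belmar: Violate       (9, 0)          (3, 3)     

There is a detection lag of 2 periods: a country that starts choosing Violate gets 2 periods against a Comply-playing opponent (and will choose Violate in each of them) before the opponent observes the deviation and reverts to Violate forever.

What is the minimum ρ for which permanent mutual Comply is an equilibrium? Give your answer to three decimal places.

0.913

The best deviation is to choose Violate for all 2 undetected periods, earning 9 each, then 3 forever once detected.
Deviation value: 9(1−ρ^2)/(1−ρ) + 3ρ^2/(1−ρ); cooperation value: 4/(1−ρ).
IC: 4 ≥ 9(1−ρ^2) + 3ρ^2 = 9 − 6ρ^2.
So ρ^2 ≥ 5/6, giving ρ ≥ (5/6)^(1/2) ≈ 0.913.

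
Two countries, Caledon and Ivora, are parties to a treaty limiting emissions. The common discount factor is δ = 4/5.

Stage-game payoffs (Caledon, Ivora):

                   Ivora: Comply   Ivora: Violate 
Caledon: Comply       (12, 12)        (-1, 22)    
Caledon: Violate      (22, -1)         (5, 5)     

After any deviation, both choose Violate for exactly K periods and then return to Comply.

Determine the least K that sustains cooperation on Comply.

No profitable deviation requires (12−5)(δ+…+δ^K) ≥ 22−12, i.e. δ+…+δ^K ≥ 10/7 ≈ 1.4286.
With δ = 4/5, the partial sums are K=1: 0.8000, K=2: 1.4400.
K = 2 is the first length at which the sum reaches 1.4286.

2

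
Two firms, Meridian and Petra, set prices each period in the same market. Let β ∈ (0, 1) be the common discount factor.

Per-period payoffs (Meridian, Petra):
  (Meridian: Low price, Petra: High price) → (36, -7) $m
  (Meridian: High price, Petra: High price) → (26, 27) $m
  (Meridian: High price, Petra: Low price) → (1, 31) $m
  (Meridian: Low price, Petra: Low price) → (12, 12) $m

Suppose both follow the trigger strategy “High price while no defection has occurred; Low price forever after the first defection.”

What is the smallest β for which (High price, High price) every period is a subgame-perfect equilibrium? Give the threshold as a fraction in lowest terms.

Meridian: cooperation gives 26 each period; deviation gives 36 once then 12 forever.
  26/(1−β) ≥ 36 + 12β/(1−β) ⇒ β ≥ 10/24 = 5/12.
Petra: cooperation gives 27 each period; deviation gives 31 once then 12 forever.
  β ≥ 4/19.
Both must hold, so the binding constraint is Meridian's: β ≥ 5/12.

5/12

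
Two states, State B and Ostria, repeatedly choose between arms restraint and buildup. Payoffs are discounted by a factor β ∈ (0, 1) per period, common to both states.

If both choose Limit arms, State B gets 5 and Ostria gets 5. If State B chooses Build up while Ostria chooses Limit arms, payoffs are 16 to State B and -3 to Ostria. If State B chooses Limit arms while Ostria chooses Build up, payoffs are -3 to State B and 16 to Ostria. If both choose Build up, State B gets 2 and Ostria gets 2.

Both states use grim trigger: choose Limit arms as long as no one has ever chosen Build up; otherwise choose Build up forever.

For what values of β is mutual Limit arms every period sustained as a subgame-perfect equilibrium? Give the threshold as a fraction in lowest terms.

11/14

Cooperation forever yields 5 each period: 5/(1−β).
Deviating yields 16 once, then 2 forever: 16 + 2β/(1−β).
No profitable deviation requires 5/(1−β) ≥ 16 + 2β/(1−β).
Multiplying by (1−β): 5 ≥ 16(1−β) + 2β = 16 − 14β.
So 14β ≥ 11, i.e. β ≥ 11/14.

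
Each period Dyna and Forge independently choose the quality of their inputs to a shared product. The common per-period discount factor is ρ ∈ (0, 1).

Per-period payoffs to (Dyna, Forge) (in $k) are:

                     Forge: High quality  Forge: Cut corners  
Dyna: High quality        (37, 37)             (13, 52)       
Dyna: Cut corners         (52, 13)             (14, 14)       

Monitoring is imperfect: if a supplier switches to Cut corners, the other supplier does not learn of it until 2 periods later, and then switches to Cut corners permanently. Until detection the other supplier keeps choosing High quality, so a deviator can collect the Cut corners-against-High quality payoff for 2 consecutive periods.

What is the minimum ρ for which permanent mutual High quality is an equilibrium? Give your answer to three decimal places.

0.628

Deviating for the 2 undetected periods gains 52−37 = 15 per period over cooperation, then loses 37−14 = 23 per period forever once punishment starts.
Gain: 15(1 + ρ + … + ρ^1); loss: 23·ρ^2/(1−ρ).
No profitable deviation ⇔ 15(1−ρ^2) ≤ 23·ρ^2, i.e. ρ^2 ≥ 15/(15+23) = 15/38.
Hence ρ ≥ (15/38)^(1/2) ≈ 0.628.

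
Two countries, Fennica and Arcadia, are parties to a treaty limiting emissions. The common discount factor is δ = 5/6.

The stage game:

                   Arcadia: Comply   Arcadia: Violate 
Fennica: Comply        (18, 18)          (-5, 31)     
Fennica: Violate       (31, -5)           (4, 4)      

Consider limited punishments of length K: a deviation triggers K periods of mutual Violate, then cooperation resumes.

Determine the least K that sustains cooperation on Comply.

2

No profitable deviation requires (18−4)(δ+…+δ^K) ≥ 31−18, i.e. δ+…+δ^K ≥ 13/14 ≈ 0.9286.
With δ = 5/6, the partial sums are K=1: 0.8333, K=2: 1.5278.
K = 2 is the first length at which the sum reaches 0.9286.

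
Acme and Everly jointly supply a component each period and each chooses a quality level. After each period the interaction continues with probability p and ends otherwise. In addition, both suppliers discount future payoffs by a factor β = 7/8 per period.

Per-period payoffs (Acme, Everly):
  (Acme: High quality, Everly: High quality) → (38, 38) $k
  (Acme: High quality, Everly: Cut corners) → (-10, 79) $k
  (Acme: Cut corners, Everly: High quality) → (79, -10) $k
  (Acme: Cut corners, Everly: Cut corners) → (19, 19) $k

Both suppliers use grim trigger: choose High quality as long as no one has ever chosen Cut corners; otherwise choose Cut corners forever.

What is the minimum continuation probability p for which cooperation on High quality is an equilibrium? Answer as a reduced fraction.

82/105

With continuation probability p and discount β, the effective per-period discount factor is βp.
Grim-trigger IC: βp ≥ (79−38)/(79−19) = 41/60.
So p ≥ (41/60)/(7/8) = 82/105.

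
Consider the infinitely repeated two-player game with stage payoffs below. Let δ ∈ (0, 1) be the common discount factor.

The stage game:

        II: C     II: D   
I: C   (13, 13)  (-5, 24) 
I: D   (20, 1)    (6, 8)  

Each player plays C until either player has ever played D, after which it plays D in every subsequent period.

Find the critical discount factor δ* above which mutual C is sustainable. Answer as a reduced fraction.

11/16

I: cooperation gives 13 each period; deviation gives 20 once then 6 forever.
  13/(1−δ) ≥ 20 + 6δ/(1−δ) ⇒ δ ≥ 7/14 = 1/2.
II: cooperation gives 13 each period; deviation gives 24 once then 8 forever.
  δ ≥ 11/16.
Both must hold, so the binding constraint is II's: δ ≥ 11/16.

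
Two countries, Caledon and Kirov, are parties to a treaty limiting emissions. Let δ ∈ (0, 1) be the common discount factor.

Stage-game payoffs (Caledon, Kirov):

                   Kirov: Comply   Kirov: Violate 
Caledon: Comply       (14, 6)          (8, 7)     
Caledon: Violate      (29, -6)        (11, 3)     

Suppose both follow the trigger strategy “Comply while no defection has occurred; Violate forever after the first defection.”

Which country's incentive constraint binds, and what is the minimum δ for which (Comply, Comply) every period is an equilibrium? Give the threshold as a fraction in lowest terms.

Caledon; δ ≥ 5/6

For Caledon: deviation gain 29−14 = 15, per-period punishment loss 14−11 = 3. IC gives δ ≥ 15/18 = 5/6.
For Kirov: gain 1, loss 3 per period, so δ ≥ 1/4.
The tighter constraint is Caledon's, so cooperation needs δ ≥ 5/6.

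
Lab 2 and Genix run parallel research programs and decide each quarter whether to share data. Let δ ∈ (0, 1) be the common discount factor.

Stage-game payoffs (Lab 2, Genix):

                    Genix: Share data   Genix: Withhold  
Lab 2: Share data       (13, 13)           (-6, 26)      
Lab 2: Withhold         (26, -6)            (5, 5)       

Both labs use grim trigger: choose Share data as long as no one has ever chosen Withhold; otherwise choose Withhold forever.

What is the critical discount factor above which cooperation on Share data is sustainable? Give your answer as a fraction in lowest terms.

One-period gain from deviating is 26 − 13 = 13. The loss is 13 − 5 = 8 in every subsequent period, with present value 8·δ/(1−δ).
Deviation is unprofitable when 8·δ/(1−δ) ≥ 13, i.e. δ/(1−δ) ≥ 13/8.
Equivalently δ ≥ 13/(13+8) = 13/21.

13/21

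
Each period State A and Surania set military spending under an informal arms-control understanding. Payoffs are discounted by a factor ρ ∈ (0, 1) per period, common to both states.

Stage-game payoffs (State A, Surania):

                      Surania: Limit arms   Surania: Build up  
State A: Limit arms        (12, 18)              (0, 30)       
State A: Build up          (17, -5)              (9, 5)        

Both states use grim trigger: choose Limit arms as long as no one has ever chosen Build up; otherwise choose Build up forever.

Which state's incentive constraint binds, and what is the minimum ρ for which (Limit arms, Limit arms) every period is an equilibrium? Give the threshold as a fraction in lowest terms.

State A; ρ ≥ 5/8

State A: cooperation gives 12 each period; deviation gives 17 once then 9 forever.
  12/(1−ρ) ≥ 17 + 9ρ/(1−ρ) ⇒ ρ ≥ 5/8.
Surania: cooperation gives 18 each period; deviation gives 30 once then 5 forever.
  ρ ≥ 12/25.
Both must hold, so the binding constraint is State A's: ρ ≥ 5/8.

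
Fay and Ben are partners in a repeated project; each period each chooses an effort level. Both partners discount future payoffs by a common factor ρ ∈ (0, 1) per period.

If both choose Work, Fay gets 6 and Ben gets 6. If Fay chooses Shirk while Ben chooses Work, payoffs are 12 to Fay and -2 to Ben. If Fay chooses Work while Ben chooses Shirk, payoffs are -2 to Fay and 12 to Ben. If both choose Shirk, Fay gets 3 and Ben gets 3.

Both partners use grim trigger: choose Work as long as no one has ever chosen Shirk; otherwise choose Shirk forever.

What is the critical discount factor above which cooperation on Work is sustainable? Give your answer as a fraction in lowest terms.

2/3

Under grim trigger the critical discount factor is (T−C)/(T−P) with T = 12, C = 6, P = 3.
ρ* = (12−6)/(12−3) = 6/9 = 2/3.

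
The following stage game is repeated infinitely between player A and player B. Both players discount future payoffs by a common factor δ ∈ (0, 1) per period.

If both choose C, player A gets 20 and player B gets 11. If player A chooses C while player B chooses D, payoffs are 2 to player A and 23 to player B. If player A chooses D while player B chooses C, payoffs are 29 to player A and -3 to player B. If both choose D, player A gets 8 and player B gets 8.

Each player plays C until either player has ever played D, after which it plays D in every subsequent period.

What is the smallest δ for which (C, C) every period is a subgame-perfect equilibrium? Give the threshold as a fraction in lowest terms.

4/5

For player A: deviation gain 29−20 = 9, per-period punishment loss 20−8 = 12. IC gives δ ≥ 9/21 = 3/7.
For player B: gain 12, loss 3 per period, so δ ≥ 12/15 = 4/5.
The tighter constraint is player B's, so cooperation needs δ ≥ 4/5.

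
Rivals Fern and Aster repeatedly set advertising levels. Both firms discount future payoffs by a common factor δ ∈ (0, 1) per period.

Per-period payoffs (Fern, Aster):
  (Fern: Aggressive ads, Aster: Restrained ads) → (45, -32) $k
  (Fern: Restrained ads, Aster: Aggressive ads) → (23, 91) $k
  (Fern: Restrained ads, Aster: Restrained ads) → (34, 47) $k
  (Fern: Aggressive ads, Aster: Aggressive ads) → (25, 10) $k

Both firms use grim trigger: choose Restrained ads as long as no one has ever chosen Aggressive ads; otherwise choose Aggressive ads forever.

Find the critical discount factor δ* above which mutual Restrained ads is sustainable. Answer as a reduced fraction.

11/20

Fern's threshold: (45−34)/(45−25) = 11/20.
Aster's threshold: (91−47)/(91−10) = 44/81.
11/20 > 44/81, so Fern binds and δ* = 11/20.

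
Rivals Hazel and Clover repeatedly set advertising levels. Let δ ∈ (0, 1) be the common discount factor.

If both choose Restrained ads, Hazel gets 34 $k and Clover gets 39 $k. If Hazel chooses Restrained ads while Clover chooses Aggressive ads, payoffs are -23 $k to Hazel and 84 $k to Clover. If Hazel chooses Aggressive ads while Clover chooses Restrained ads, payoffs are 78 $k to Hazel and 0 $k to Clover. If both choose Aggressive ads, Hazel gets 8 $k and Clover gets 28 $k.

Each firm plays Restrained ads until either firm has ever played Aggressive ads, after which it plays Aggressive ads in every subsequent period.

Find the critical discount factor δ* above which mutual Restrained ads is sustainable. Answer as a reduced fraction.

45/56

Hazel's threshold: (78−34)/(78−8) = 22/35.
Clover's threshold: (84−39)/(84−28) = 45/56.
22/35 < 45/56, so Clover binds and δ* = 45/56.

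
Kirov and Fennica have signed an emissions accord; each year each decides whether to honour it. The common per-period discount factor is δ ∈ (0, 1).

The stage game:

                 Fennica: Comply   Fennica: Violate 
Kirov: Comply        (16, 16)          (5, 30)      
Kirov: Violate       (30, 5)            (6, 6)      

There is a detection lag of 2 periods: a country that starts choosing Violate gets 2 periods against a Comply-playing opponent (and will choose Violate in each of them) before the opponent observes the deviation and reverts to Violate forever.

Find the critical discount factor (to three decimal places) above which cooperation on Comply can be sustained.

The best deviation is to choose Violate for all 2 undetected periods, earning 30 each, then 6 forever once detected.
Deviation value: 30(1−δ^2)/(1−δ) + 6δ^2/(1−δ); cooperation value: 16/(1−δ).
IC: 16 ≥ 30(1−δ^2) + 6δ^2 = 30 − 24δ^2.
So δ^2 ≥ 14/24 = 7/12, giving δ ≥ (7/12)^(1/2) ≈ 0.764.

0.764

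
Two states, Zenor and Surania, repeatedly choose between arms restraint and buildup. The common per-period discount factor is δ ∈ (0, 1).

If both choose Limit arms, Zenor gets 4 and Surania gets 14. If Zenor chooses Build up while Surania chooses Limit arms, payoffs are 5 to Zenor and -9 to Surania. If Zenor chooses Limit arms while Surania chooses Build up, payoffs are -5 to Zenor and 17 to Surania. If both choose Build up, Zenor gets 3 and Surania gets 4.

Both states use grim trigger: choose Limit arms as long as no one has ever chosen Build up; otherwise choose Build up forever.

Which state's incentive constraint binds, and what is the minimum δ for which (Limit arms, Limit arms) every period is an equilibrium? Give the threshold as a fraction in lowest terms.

For Zenor: deviation gain 5−4 = 1, per-period punishment loss 4−3 = 1. IC gives δ ≥ 1/2.
For Surania: gain 3, loss 10 per period, so δ ≥ 3/13.
The tighter constraint is Zenor's, so cooperation needs δ ≥ 1/2.

Zenor; δ ≥ 1/2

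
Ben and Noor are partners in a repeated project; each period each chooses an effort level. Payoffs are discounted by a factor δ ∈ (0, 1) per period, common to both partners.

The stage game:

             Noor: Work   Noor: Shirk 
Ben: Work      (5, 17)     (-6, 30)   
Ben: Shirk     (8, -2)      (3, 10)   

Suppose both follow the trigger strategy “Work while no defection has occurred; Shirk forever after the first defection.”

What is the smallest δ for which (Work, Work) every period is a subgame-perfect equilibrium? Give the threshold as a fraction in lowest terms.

For Ben: deviation gain 8−5 = 3, per-period punishment loss 5−3 = 2. IC gives δ ≥ 3/5.
For Noor: gain 13, loss 7 per period, so δ ≥ 13/20.
The tighter constraint is Noor's, so cooperation needs δ ≥ 13/20.

13/20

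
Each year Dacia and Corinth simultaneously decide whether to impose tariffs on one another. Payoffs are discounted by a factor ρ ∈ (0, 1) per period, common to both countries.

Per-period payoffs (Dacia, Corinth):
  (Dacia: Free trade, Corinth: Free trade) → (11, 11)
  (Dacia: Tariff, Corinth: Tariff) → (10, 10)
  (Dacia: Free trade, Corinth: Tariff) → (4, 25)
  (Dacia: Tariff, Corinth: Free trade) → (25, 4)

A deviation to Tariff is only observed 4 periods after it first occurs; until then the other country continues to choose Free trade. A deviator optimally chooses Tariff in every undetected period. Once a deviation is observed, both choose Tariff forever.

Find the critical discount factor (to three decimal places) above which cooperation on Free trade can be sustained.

0.983

The best deviation is to choose Tariff for all 4 undetected periods, earning 25 each, then 10 forever once detected.
Deviation value: 25(1−ρ^4)/(1−ρ) + 10ρ^4/(1−ρ); cooperation value: 11/(1−ρ).
IC: 11 ≥ 25(1−ρ^4) + 10ρ^4 = 25 − 15ρ^4.
So ρ^4 ≥ 14/15, giving ρ ≥ (14/15)^(1/4) ≈ 0.983.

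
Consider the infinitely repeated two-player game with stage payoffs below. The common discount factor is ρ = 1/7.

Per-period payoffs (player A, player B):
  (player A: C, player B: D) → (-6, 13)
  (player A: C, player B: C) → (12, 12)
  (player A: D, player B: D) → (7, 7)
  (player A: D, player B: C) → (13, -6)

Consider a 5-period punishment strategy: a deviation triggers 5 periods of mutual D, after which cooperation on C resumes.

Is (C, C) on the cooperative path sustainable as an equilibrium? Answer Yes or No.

IC: ρ+…+ρ^5 ≥ (13−12)/(12−7) = 1/5.
At ρ = 1/7: partial sum = 0.1667 < 0.2000. Cooperation not sustainable.

No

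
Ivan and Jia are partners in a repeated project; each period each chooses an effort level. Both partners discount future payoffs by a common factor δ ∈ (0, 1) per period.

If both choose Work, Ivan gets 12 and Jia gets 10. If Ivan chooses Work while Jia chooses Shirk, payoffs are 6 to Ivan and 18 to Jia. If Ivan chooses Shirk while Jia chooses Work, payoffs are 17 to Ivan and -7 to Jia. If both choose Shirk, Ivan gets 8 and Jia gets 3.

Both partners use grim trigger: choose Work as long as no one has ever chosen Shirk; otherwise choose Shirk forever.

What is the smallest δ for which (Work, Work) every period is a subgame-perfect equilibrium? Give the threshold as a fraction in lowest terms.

Ivan's threshold: (17−12)/(17−8) = 5/9.
Jia's threshold: (18−10)/(18−3) = 8/15.
5/9 > 8/15, so Ivan binds and δ* = 5/9.

5/9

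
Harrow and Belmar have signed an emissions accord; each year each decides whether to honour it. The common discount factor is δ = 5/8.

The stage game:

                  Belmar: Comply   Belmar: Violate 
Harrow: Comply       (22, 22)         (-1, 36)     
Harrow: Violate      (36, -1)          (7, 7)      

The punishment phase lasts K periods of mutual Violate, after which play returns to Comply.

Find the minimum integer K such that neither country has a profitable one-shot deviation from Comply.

2

IC: δ(1−δ^K)/(1−δ) ≥ (36−22)/(22−7) = 14/15.
With δ = 5/8: need 1 − δ^K ≥ 14/15·(1−5/8)/(5/8), i.e. δ^K ≤ 0.4400.
Since (5/8)^1 = 0.6250 and (5/8)^2 = 0.3906, the smallest such K is 2.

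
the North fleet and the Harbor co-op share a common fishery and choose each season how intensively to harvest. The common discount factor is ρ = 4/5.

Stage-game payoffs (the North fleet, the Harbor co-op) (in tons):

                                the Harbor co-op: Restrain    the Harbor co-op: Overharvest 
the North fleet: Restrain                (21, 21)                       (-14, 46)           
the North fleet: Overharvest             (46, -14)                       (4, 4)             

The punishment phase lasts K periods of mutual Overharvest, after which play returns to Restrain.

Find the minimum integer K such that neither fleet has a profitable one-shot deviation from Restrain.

Need Σ_{k=1}^{K} ρ^k ≥ (46−21)/(21−4) = 1.4706 at ρ = 4/5.
At K = 2 the sum is 1.4400 < 1.4706; at K = 3 it is 1.9520 ≥ 1.4706.
So the minimum punishment length is K = 3.

3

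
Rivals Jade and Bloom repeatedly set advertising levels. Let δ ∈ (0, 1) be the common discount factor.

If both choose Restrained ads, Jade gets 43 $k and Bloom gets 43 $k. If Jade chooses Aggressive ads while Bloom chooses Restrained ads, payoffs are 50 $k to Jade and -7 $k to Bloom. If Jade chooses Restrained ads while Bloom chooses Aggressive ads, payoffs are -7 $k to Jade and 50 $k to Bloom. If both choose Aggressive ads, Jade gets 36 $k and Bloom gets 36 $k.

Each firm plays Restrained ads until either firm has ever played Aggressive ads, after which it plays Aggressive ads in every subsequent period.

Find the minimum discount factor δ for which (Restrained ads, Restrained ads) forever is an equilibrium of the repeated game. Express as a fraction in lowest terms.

1/2

Cooperation forever yields 43 each period: 43/(1−δ).
Deviating yields 50 once, then 36 forever: 50 + 36δ/(1−δ).
No profitable deviation requires 43/(1−δ) ≥ 50 + 36δ/(1−δ).
Multiplying by (1−δ): 43 ≥ 50(1−δ) + 36δ = 50 − 14δ.
So 14δ ≥ 7, i.e. δ ≥ 7/14 = 1/2.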